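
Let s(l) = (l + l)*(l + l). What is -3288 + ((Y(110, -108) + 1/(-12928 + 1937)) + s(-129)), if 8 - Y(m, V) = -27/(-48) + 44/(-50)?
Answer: 278223173057/4396400 ≈ 63284.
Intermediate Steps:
s(l) = 4*l**2 (s(l) = (2*l)*(2*l) = 4*l**2)
Y(m, V) = 3327/400 (Y(m, V) = 8 - (-27/(-48) + 44/(-50)) = 8 - (-27*(-1/48) + 44*(-1/50)) = 8 - (9/16 - 22/25) = 8 - 1*(-127/400) = 8 + 127/400 = 3327/400)
-3288 + ((Y(110, -108) + 1/(-12928 + 1937)) + s(-129)) = -3288 + ((3327/400 + 1/(-12928 + 1937)) + 4*(-129)**2) = -3288 + ((3327/400 + 1/(-10991)) + 4*16641) = -3288 + ((3327/400 - 1/10991) + 66564) = -3288 + (36566657/4396400 + 66564) = -3288 + 292678536257/4396400 = 278223173057/4396400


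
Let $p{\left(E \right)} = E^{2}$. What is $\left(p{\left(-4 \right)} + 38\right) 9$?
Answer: $486$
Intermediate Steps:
$\left(p{\left(-4 \right)} + 38\right) 9 = \left(\left(-4\right)^{2} + 38\right) 9 = \left(16 + 38\right) 9 = 54 \cdot 9 = 486$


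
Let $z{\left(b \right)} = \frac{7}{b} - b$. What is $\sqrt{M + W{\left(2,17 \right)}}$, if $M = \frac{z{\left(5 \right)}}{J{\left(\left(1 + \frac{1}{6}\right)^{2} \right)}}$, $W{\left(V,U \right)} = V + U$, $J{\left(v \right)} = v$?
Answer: $\frac{\sqrt{20035}}{35} \approx 4.0441$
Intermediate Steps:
$W{\left(V,U \right)} = U + V$
$z{\left(b \right)} = - b + \frac{7}{b}$
$M = - \frac{648}{245}$ ($M = \frac{\left(-1\right) 5 + \frac{7}{5}}{\left(1 + \frac{1}{6}\right)^{2}} = \frac{-5 + 7 \cdot \frac{1}{5}}{\left(1 + \frac{1}{6}\right)^{2}} = \frac{-5 + \frac{7}{5}}{\left(\frac{7}{6}\right)^{2}} = - \frac{18}{5 \cdot \frac{49}{36}} = \left(- \frac{18}{5}\right) \frac{36}{49} = - \frac{648}{245} \approx -2.6449$)
$\sqrt{M + W{\left(2,17 \right)}} = \sqrt{- \frac{648}{245} + \left(17 + 2\right)} = \sqrt{- \frac{648}{245} + 19} = \sqrt{\frac{4007}{245}} = \frac{\sqrt{20035}}{35}$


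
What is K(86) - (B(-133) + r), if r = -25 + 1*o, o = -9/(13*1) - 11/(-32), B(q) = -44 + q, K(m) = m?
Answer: 119953/416 ≈ 288.35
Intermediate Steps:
o = -145/416 (o = -9/13 - 11*(-1/32) = -9*1/13 + 11/32 = -9/13 + 11/32 = -145/416 ≈ -0.34856)
r = -10545/416 (r = -25 + 1*(-145/416) = -25 - 145/416 = -10545/416 ≈ -25.349)
K(86) - (B(-133) + r) = 86 - ((-44 - 133) - 10545/416) = 86 - (-177 - 10545/416) = 86 - 1*(-84177/416) = 86 + 84177/416 = 119953/416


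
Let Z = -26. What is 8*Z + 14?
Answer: -194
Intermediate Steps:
8*Z + 14 = 8*(-26) + 14 = -208 + 14 = -194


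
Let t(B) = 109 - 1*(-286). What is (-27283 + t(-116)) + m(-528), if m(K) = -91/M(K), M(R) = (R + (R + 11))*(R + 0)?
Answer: -14835722971/551760 ≈ -26888.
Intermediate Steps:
t(B) = 395 (t(B) = 109 + 286 = 395)
M(R) = R*(11 + 2*R) (M(R) = (R + (11 + R))*R = (11 + 2*R)*R = R*(11 + 2*R))
m(K) = -91/(K*(11 + 2*K)) (m(K) = -91*1/(K*(11 + 2*K)) = -91/(K*(11 + 2*K)))
(-27283 + t(-116)) + m(-528) = (-27283 + 395) - 91/(-528*(11 + 2*(-528))) = -26888 - 91*(-1/528)/(11 - 1056) = -26888 - 91*(-1/528)/(-1045) = -26888 - 91*(-1/528)*(-1/1045) = -26888 - 91/551760 = -14835722971/551760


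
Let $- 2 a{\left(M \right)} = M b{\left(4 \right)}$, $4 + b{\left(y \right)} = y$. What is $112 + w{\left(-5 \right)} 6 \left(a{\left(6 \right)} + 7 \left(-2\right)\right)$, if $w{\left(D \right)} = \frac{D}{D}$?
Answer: $28$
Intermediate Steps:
$b{\left(y \right)} = -4 + y$
$w{\left(D \right)} = 1$
$a{\left(M \right)} = 0$ ($a{\left(M \right)} = - \frac{M \left(-4 + 4\right)}{2} = - \frac{M 0}{2} = \left(- \frac{1}{2}\right) 0 = 0$)
$112 + w{\left(-5 \right)} 6 \left(a{\left(6 \right)} + 7 \left(-2\right)\right) = 112 + 1 \cdot 6 \left(0 + 7 \left(-2\right)\right) = 112 + 6 \left(0 - 14\right) = 112 + 6 \left(-14\right) = 112 - 84 = 28$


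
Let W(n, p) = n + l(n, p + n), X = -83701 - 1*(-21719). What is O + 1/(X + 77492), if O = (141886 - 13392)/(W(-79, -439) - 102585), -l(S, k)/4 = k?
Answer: -498210337/390045480 ≈ -1.2773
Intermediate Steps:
X = -61982 (X = -83701 + 21719 = -61982)
l(S, k) = -4*k
W(n, p) = -4*p - 3*n (W(n, p) = n - 4*(p + n) = n - 4*(n + p) = n + (-4*n - 4*p) = -4*p - 3*n)
O = -64247/50296 (O = (141886 - 13392)/((-4*(-439) - 3*(-79)) - 102585) = 128494/((1756 + 237) - 102585) = 128494/(1993 - 102585) = 128494/(-100592) = 128494*(-1/100592) = -64247/50296 ≈ -1.2774)
O + 1/(X + 77492) = -64247/50296 + 1/(-61982 + 77492) = -64247/50296 + 1/15510 = -498210337/390045480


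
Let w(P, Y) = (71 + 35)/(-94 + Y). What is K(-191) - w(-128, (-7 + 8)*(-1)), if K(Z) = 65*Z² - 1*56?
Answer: 225264961/95 ≈ 2.3712e+6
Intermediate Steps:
w(P, Y) = 106/(-94 + Y)
K(Z) = -56 + 65*Z² (K(Z) = 65*Z² - 56 = -56 + 65*Z²)
K(-191) - w(-128, (-7 + 8)*(-1)) = (-56 + 65*(-191)²) - 106/(-94 + (-7 + 8)*(-1)) = (-56 + 65*36481) - 106/(-94 + 1*(-1)) = (-56 + 2371265) - 106/(-94 - 1) = 2371209 - 106/(-95) = 2371209 - 106*(-1)/95 = 2371209 - 1*(-106/95) = 2371209 + 106/95 = 225264961/95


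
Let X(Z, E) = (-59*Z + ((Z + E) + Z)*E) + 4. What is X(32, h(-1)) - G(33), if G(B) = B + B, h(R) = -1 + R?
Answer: -2074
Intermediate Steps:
X(Z, E) = 4 - 59*Z + E*(E + 2*Z) (X(Z, E) = (-59*Z + ((E + Z) + Z)*E) + 4 = (-59*Z + (E + 2*Z)*E) + 4 = (-59*Z + E*(E + 2*Z)) + 4 = 4 - 59*Z + E*(E + 2*Z))
G(B) = 2*B
X(32, h(-1)) - G(33) = (4 + (-1 - 1)² - 59*32 + 2*(-1 - 1)*32) - 2*33 = (4 + (-2)² - 1888 + 2*(-2)*32) - 1*66 = (4 + 4 - 1888 - 128) - 66 = -2008 - 66 = -2074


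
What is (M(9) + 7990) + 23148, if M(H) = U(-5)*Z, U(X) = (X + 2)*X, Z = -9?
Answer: 31003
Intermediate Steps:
U(X) = X*(2 + X) (U(X) = (2 + X)*X = X*(2 + X))
M(H) = -135 (M(H) = -5*(2 - 5)*(-9) = -5*(-3)*(-9) = 15*(-9) = -135)
(M(9) + 7990) + 23148 = (-135 + 7990) + 23148 = 7855 + 23148 = 31003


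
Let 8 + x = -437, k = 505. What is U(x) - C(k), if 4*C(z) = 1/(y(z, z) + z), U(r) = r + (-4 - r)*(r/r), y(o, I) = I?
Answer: -16161/4040 ≈ -4.0002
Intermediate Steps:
x = -445 (x = -8 - 437 = -445)
U(r) = -4 (U(r) = r + (-4 - r)*1 = r + (-4 - r) = -4)
C(z) = 1/(8*z) (C(z) = 1/(4*(z + z)) = 1/(4*((2*z))) = (1/(2*z))/4 = 1/(8*z))
U(x) - C(k) = -4 - 1/(8*505) = -4 - 1*1/4040 = -4 - 1/4040 = -16161/4040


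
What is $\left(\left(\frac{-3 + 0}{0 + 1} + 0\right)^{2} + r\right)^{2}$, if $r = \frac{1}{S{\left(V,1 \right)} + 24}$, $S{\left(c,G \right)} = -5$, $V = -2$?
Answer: $\frac{29584}{361} \approx 81.95$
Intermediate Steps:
$r = \frac{1}{19}$ ($r = \frac{1}{-5 + 24} = \frac{1}{19} \approx 0.052632$)
$\left(\left(\frac{-3 + 0}{0 + 1} + 0\right)^{2} + r\right)^{2} = \left(\left(\frac{-3 + 0}{0 + 1} + 0\right)^{2} + \frac{1}{19}\right)^{2} = \left(\left(- \frac{3}{1} + 0\right)^{2} + \frac{1}{19}\right)^{2} = \left(\left(\left(-3\right) 1 + 0\right)^{2} + \frac{1}{19}\right)^{2} = \left(\left(-3 + 0\right)^{2} + \frac{1}{19}\right)^{2} = \left(\left(-3\right)^{2} + \frac{1}{19}\right)^{2} = \left(9 + \frac{1}{19}\right)^{2} = \left(\frac{172}{19}\right)^{2} = \frac{29584}{361}$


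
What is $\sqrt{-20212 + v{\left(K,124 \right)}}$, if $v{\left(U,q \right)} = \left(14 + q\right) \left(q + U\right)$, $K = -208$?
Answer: $2 i \sqrt{7951} \approx 178.34 i$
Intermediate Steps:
$v{\left(U,q \right)} = \left(14 + q\right) \left(U + q\right)$
$\sqrt{-20212 + v{\left(K,124 \right)}} = \sqrt{-20212 + \left(124^{2} + 14 \left(-208\right) + 14 \cdot 124 - 25792\right)} = \sqrt{-20212 + \left(15376 - 2912 + 1736 - 25792\right)} = \sqrt{-20212 - 11592} = \sqrt{-31804} = 2 i \sqrt{7951}$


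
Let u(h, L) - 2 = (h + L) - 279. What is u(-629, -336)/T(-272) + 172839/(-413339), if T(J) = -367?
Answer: 449935125/151695413 ≈ 2.9660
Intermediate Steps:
u(h, L) = -277 + L + h (u(h, L) = 2 + ((h + L) - 279) = 2 + ((L + h) - 279) = 2 + (-279 + L + h) = -277 + L + h)
u(-629, -336)/T(-272) + 172839/(-413339) = (-277 - 336 - 629)/(-367) + 172839/(-413339) = -1242*(-1/367) + 172839*(-1/413339) = 1242/367 - 172839/413339 = 449935125/151695413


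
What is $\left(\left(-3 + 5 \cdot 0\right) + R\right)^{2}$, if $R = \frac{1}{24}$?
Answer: $\frac{5041}{576} \approx 8.7517$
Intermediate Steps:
$R = \frac{1}{24} \approx 0.041667$
$\left(\left(-3 + 5 \cdot 0\right) + R\right)^{2} = \left(\left(-3 + 5 \cdot 0\right) + \frac{1}{24}\right)^{2} = \left(\left(-3 + 0\right) + \frac{1}{24}\right)^{2} = \left(-3 + \frac{1}{24}\right)^{2} = \left(- \frac{71}{24}\right)^{2} = \frac{5041}{576}$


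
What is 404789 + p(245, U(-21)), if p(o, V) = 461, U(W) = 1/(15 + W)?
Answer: 405250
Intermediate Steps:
404789 + p(245, U(-21)) = 404789 + 461 = 405250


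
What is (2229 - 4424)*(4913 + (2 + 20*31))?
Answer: -12149325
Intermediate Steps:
(2229 - 4424)*(4913 + (2 + 20*31)) = -2195*(4913 + (2 + 620)) = -2195*(4913 + 622) = -2195*5535 = -12149325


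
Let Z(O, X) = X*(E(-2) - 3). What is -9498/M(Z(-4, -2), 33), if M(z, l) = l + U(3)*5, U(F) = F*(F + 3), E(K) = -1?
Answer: -3166/41 ≈ -77.219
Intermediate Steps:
U(F) = F*(3 + F)
Z(O, X) = -4*X (Z(O, X) = X*(-1 - 3) = X*(-4) = -4*X)
M(z, l) = 90 + l (M(z, l) = l + (3*(3 + 3))*5 = l + (3*6)*5 = l + 18*5 = l + 90 = 90 + l)
-9498/M(Z(-4, -2), 33) = -9498/(90 + 33) = -9498/123 = -9498*1/123 = -3166/41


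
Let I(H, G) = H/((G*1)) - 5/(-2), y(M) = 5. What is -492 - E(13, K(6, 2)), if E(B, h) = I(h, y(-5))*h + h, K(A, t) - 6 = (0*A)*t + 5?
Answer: -5547/10 ≈ -554.70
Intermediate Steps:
K(A, t) = 11 (K(A, t) = 6 + ((0*A)*t + 5) = 6 + (0*t + 5) = 6 + (0 + 5) = 6 + 5 = 11)
I(H, G) = 5/2 + H/G (I(H, G) = H/G - 5*(-½) = H/G + 5/2 = 5/2 + H/G)
E(B, h) = h + h*(5/2 + h/5) (E(B, h) = (5/2 + h/5)*h + h = h*(5/2 + h/5) + h = h + h*(5/2 + h/5))
-492 - E(13, K(6, 2)) = -492 - 11*(35 + 2*11)/10 = -492 - 11*(35 + 22)/10 = -492 - 11*57/10 = -492 - 1*627/10 = -492 - 627/10 = -5547/10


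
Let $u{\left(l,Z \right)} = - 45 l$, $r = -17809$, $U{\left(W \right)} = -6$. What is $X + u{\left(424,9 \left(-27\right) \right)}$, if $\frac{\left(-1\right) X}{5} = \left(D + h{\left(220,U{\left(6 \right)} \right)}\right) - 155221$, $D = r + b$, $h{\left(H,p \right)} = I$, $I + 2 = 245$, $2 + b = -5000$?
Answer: $869865$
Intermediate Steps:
$b = -5002$ ($b = -2 - 5000 = -5002$)
$I = 243$ ($I = -2 + 245 = 243$)
$h{\left(H,p \right)} = 243$
$D = -22811$ ($D = -17809 - 5002 = -22811$)
$X = 888945$ ($X = - 5 \left(\left(-22811 + 243\right) - 155221\right) = - 5 \left(-22568 - 155221\right) = \left(-5\right) \left(-177789\right) = 888945$)
$X + u{\left(424,9 \left(-27\right) \right)} = 888945 - 19080 = 869865$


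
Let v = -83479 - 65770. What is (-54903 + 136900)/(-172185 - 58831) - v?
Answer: 34478824987/231016 ≈ 1.4925e+5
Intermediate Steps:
v = -149249
(-54903 + 136900)/(-172185 - 58831) - v = (-54903 + 136900)/(-172185 - 58831) - 1*(-149249) = 81997/(-231016) + 149249 = 81997*(-1/231016) + 149249 = -81997/231016 + 149249 = 34478824987/231016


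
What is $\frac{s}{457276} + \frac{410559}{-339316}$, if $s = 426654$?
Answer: $- \frac{10742062155}{38790265804} \approx -0.27693$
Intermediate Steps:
$\frac{s}{457276} + \frac{410559}{-339316} = \frac{426654}{457276} + \frac{410559}{-339316} = 426654 \cdot \frac{1}{457276} + 410559 \left(- \frac{1}{339316}\right) = \frac{213327}{228638} - \frac{410559}{339316} = - \frac{10742062155}{38790265804}$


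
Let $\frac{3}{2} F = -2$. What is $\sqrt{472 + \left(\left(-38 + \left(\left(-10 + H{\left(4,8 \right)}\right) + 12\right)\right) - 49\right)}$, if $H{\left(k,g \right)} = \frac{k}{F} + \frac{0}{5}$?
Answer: $8 \sqrt{6} \approx 19.596$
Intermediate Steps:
$F = - \frac{4}{3}$ ($F = \frac{2}{3} \left(-2\right) = - \frac{4}{3} \approx -1.3333$)
$H{\left(k,g \right)} = - \frac{3 k}{4}$ ($H{\left(k,g \right)} = \frac{k}{- \frac{4}{3}} + \frac{0}{5} = k \left(- \frac{3}{4}\right) + 0 \cdot \frac{1}{5} = - \frac{3 k}{4} + 0 = - \frac{3 k}{4}$)
$\sqrt{472 + \left(\left(-38 + \left(\left(-10 + H{\left(4,8 \right)}\right) + 12\right)\right) - 49\right)} = \sqrt{472 + \left(\left(-38 + \left(\left(-10 - 3\right) + 12\right)\right) - 49\right)} = \sqrt{472 + \left(\left(-38 + \left(-13 + 12\right)\right) - 49\right)} = \sqrt{472 - 88} = \sqrt{384} = 8 \sqrt{6}$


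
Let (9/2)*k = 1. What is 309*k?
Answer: 206/3 ≈ 68.667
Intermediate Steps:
k = 2/9 (k = (2/9)*1 = 2/9 ≈ 0.22222)
309*k = 309*(2/9) = 206/3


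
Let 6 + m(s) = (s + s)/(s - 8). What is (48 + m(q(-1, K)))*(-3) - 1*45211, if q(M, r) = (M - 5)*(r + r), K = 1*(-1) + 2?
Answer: -226703/5 ≈ -45341.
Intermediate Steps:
K = 1 (K = -1 + 2 = 1)
q(M, r) = 2*r*(-5 + M) (q(M, r) = (-5 + M)*(2*r) = 2*r*(-5 + M))
m(s) = -6 + 2*s/(-8 + s) (m(s) = -6 + (s + s)/(s - 8) = -6 + (2*s)/(-8 + s) = -6 + 2*s/(-8 + s))
(48 + m(q(-1, K)))*(-3) - 1*45211 = (48 + 4*(12 - 2*(-5 - 1))/(-8 + 2*1*(-5 - 1)))*(-3) - 1*45211 = (48 + 4*(12 - 2*(-6))/(-8 + 2*1*(-6)))*(-3) - 45211 = (48 + 4*(12 - 1*(-12))/(-8 - 12))*(-3) - 45211 = (48 + 4*(12 + 12)/(-20))*(-3) - 45211 = (48 + 4*(-1/20)*24)*(-3) - 45211 = (48 - 24/5)*(-3) - 45211 = (216/5)*(-3) - 45211 = -648/5 - 45211 = -226703/5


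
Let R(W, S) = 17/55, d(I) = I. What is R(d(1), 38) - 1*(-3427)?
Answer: 188502/55 ≈ 3427.3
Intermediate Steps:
R(W, S) = 17/55 (R(W, S) = 17*(1/55) = 17/55)
R(d(1), 38) - 1*(-3427) = 17/55 - 1*(-3427) = 17/55 + 3427 = 188502/55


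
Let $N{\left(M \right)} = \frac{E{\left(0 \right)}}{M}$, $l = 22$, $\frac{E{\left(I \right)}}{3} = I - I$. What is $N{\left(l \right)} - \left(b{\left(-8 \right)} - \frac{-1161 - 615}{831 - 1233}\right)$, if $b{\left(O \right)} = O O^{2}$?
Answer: $\frac{34600}{67} \approx 516.42$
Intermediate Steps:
$E{\left(I \right)} = 0$ ($E{\left(I \right)} = 3 \left(I - I\right) = 3 \cdot 0 = 0$)
$b{\left(O \right)} = O^{3}$
$N{\left(M \right)} = 0$ ($N{\left(M \right)} = \frac{0}{M} = 0$)
$N{\left(l \right)} - \left(b{\left(-8 \right)} - \frac{-1161 - 615}{831 - 1233}\right) = 0 - \left(\left(-8\right)^{3} - \frac{-1161 - 615}{831 - 1233}\right) = 0 - \left(-512 - - \frac{1776}{-402}\right) = 0 - \left(-512 - \left(-1776\right) \left(- \frac{1}{402}\right)\right) = 0 - \left(-512 - \frac{296}{67}\right) = 0 - - \frac{34600}{67} = 0 + \frac{34600}{67} = \frac{34600}{67}$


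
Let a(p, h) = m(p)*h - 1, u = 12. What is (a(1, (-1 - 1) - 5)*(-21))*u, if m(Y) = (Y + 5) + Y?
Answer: 12600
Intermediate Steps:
m(Y) = 5 + 2*Y (m(Y) = (5 + Y) + Y = 5 + 2*Y)
a(p, h) = -1 + h*(5 + 2*p) (a(p, h) = (5 + 2*p)*h - 1 = h*(5 + 2*p) - 1 = -1 + h*(5 + 2*p))
(a(1, (-1 - 1) - 5)*(-21))*u = ((-1 + ((-1 - 1) - 5)*(5 + 2*1))*(-21))*12 = ((-1 + (-2 - 5)*(5 + 2))*(-21))*12 = ((-1 - 7*7)*(-21))*12 = ((-1 - 49)*(-21))*12 = -50*(-21)*12 = 1050*12 = 12600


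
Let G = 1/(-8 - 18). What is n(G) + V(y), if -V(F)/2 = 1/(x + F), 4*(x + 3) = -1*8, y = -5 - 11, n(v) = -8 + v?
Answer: -4337/546 ≈ -7.9432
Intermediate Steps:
G = -1/26 (G = 1/(-26) = -1/26 ≈ -0.038462)
y = -16
x = -5 (x = -3 + (-1*8)/4 = -3 + (¼)*(-8) = -3 - 2 = -5)
V(F) = -2/(-5 + F)
n(G) + V(y) = (-8 - 1/26) - 2/(-5 - 16) = -209/26 - 2/(-21) = -209/26 - 2*(-1/21) = -209/26 + 2/21 = -4337/546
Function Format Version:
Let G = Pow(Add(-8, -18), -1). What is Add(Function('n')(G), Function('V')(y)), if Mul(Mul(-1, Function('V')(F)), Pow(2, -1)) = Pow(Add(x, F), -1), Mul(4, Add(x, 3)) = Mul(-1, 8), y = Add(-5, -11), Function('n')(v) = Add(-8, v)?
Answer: Rational(-4337, 546) ≈ -7.9432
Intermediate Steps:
G = Rational(-1, 26) (G = Pow(-26, -1) = Rational(-1, 26) ≈ -0.038462)
y = -16
x = -5 (x = Add(-3, Mul(Rational(1, 4), Mul(-1, 8))) = Add(-3, Mul(Rational(1, 4), -8)) = Add(-3, -2) = -5)
Function('V')(F) = Mul(-2, Pow(Add(-5, F), -1))
Add(Function('n')(G), Function('V')(y)) = Add(Add(-8, Rational(-1, 26)), Mul(-2, Pow(Add(-5, -16), -1))) = Add(Rational(-209, 26), Mul(-2, Pow(-21, -1))) = Add(Rational(-209, 26), Mul(-2, Rational(-1, 21))) = Add(Rational(-209, 26), Rational(2, 21)) = Rational(-4337, 546)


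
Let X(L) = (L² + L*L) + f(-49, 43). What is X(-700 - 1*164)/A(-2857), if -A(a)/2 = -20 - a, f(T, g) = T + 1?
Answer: -746472/2837 ≈ -263.12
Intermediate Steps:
f(T, g) = 1 + T
A(a) = 40 + 2*a (A(a) = -2*(-20 - a) = 40 + 2*a)
X(L) = -48 + 2*L² (X(L) = (L² + L*L) + (1 - 49) = (L² + L²) - 48 = 2*L² - 48 = -48 + 2*L²)
X(-700 - 1*164)/A(-2857) = (-48 + 2*(-700 - 1*164)²)/(40 + 2*(-2857)) = (-48 + 2*(-700 - 164)²)/(40 - 5714) = (-48 + 2*(-864)²)/(-5674) = (-48 + 2*746496)*(-1/5674) = (-48 + 1492992)*(-1/5674) = 1492944*(-1/5674) = -746472/2837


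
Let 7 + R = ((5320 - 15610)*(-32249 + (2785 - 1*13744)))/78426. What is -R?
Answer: -74010223/13071 ≈ -5662.2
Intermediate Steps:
R = 74010223/13071 (R = -7 + ((5320 - 15610)*(-32249 + (2785 - 1*13744)))/78426 = -7 - 10290*(-32249 + (2785 - 13744))*(1/78426) = -7 - 10290*(-32249 - 10959)*(1/78426) = -7 - 10290*(-43208)*(1/78426) = -7 + 444610320*(1/78426) = -7 + 74101720/13071 = 74010223/13071 ≈ 5662.2)
-R = -1*74010223/13071 = -74010223/13071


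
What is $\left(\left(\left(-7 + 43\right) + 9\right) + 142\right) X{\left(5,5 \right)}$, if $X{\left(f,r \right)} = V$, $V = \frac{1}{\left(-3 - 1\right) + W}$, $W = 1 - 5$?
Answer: $- \frac{187}{8} \approx -23.375$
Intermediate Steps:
$W = -4$ ($W = 1 - 5 = -4$)
$V = - \frac{1}{8}$ ($V = \frac{1}{\left(-3 - 1\right) - 4} = \frac{1}{-4 - 4} = \frac{1}{-8} = - \frac{1}{8} \approx -0.125$)
$X{\left(f,r \right)} = - \frac{1}{8}$
$\left(\left(\left(-7 + 43\right) + 9\right) + 142\right) X{\left(5,5 \right)} = \left(\left(\left(-7 + 43\right) + 9\right) + 142\right) \left(- \frac{1}{8}\right) = \left(\left(36 + 9\right) + 142\right) \left(- \frac{1}{8}\right) = \left(45 + 142\right) \left(- \frac{1}{8}\right) = 187 \left(- \frac{1}{8}\right) = - \frac{187}{8}$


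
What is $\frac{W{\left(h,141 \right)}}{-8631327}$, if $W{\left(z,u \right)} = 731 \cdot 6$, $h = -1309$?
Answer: $- \frac{1462}{2877109} \approx -0.00050815$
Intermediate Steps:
$W{\left(z,u \right)} = 4386$
$\frac{W{\left(h,141 \right)}}{-8631327} = \frac{4386}{-8631327} = 4386 \left(- \frac{1}{8631327}\right) = - \frac{1462}{2877109}$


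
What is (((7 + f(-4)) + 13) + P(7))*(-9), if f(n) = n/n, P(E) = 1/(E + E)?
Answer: -2655/14 ≈ -189.64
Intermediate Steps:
P(E) = 1/(2*E)
f(n) = 1
(((7 + f(-4)) + 13) + P(7))*(-9) = (((7 + 1) + 13) + (½)/7)*(-9) = ((8 + 13) + (½)*(⅐))*(-9) = (21 + 1/14)*(-9) = (295/14)*(-9) = -2655/14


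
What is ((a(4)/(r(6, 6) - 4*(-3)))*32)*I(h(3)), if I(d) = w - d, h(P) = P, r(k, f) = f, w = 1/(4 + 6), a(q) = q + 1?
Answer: -232/9 ≈ -25.778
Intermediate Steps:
a(q) = 1 + q
w = 1/10 ≈ 0.10000
I(d) = 1/10 - d
((a(4)/(r(6, 6) - 4*(-3)))*32)*I(h(3)) = (((1 + 4)/(6 - 4*(-3)))*32)*(1/10 - 1*3) = ((5/(6 + 12))*32)*(1/10 - 3) = ((5/18)*32)*(-29/10) = (80/9)*(-29/10) = -232/9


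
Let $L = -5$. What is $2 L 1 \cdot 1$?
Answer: $-10$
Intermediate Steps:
$2 L 1 \cdot 1 = 2 \left(-5\right) 1 \cdot 1 = \left(-10\right) 1 = -10$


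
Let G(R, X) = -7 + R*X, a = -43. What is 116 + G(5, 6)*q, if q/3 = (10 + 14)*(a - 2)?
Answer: -74404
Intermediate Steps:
q = -3240 (q = 3*((10 + 14)*(-43 - 2)) = 3*(24*(-45)) = 3*(-1080) = -3240)
116 + G(5, 6)*q = 116 + (-7 + 5*6)*(-3240) = 116 + (-7 + 30)*(-3240) = 116 + 23*(-3240) = 116 - 74520 = -74404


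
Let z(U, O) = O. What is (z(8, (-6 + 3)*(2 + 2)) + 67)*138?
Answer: 7590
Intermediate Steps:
(z(8, (-6 + 3)*(2 + 2)) + 67)*138 = ((-6 + 3)*(2 + 2) + 67)*138 = (-3*4 + 67)*138 = (-12 + 67)*138 = 55*138 = 7590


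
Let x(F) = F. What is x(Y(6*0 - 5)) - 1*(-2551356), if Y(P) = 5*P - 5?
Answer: 2551326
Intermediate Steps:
Y(P) = -5 + 5*P
x(Y(6*0 - 5)) - 1*(-2551356) = (-5 + 5*(6*0 - 5)) - 1*(-2551356) = (-5 + 5*(0 - 5)) + 2551356 = (-5 + 5*(-5)) + 2551356 = (-5 - 25) + 2551356 = -30 + 2551356 = 2551326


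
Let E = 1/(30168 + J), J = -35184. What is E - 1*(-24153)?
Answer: 121151447/5016 ≈ 24153.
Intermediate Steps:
E = -1/5016 (E = 1/(30168 - 35184) = 1/(-5016) = -1/5016 ≈ -0.00019936)
E - 1*(-24153) = -1/5016 - 1*(-24153) = -1/5016 + 24153 = 121151447/5016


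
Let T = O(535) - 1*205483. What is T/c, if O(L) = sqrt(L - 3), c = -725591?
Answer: 205483/725591 - 2*sqrt(133)/725591 ≈ 0.28316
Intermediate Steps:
O(L) = sqrt(-3 + L)
T = -205483 + 2*sqrt(133) (T = sqrt(-3 + 535) - 1*205483 = sqrt(532) - 205483 = 2*sqrt(133) - 205483 = -205483 + 2*sqrt(133) ≈ -2.0546e+5)
T/c = (-205483 + 2*sqrt(133))/(-725591) = (-205483 + 2*sqrt(133))*(-1/725591) = 205483/725591 - 2*sqrt(133)/725591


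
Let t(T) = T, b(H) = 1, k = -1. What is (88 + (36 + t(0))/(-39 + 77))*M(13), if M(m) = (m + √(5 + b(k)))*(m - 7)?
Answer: 131820/19 + 10140*√6/19 ≈ 8245.2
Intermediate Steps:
M(m) = (-7 + m)*(m + √6) (M(m) = (m + √(5 + 1))*(m - 7) = (m + √6)*(-7 + m) = (-7 + m)*(m + √6))
(88 + (36 + t(0))/(-39 + 77))*M(13) = (88 + (36 + 0)/(-39 + 77))*(13² - 7*13 - 7*√6 + 13*√6) = (88 + 36/38)*(169 - 91 - 7*√6 + 13*√6) = (88 + 36*(1/38))*(78 + 6*√6) = (88 + 18/19)*(78 + 6*√6) = 1690*(78 + 6*√6)/19 = 131820/19 + 10140*√6/19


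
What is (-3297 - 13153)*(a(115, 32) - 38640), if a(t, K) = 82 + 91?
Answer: 632782150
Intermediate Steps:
a(t, K) = 173
(-3297 - 13153)*(a(115, 32) - 38640) = (-3297 - 13153)*(173 - 38640) = -16450*(-38467) = 632782150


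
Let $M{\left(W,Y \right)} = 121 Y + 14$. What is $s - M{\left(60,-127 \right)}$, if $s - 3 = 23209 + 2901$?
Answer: $41466$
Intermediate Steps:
$M{\left(W,Y \right)} = 14 + 121 Y$
$s = 26113$ ($s = 3 + \left(23209 + 2901\right) = 3 + 26110 = 26113$)
$s - M{\left(60,-127 \right)} = 26113 - \left(14 + 121 \left(-127\right)\right) = 26113 - \left(14 - 15367\right) = 26113 - -15353 = 26113 + 15353 = 41466$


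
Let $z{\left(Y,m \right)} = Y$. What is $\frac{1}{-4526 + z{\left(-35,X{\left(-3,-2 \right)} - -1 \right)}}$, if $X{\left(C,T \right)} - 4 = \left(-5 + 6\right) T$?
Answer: $- \frac{1}{4561} \approx -0.00021925$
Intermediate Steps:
$X{\left(C,T \right)} = 4 + T$ ($X{\left(C,T \right)} = 4 + \left(-5 + 6\right) T = 4 + 1 T = 4 + T$)
$\frac{1}{-4526 + z{\left(-35,X{\left(-3,-2 \right)} - -1 \right)}} = \frac{1}{-4526 - 35} = \frac{1}{-4561} = - \frac{1}{4561}$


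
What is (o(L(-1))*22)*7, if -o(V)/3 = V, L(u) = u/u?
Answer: -462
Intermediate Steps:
L(u) = 1
o(V) = -3*V
(o(L(-1))*22)*7 = (-3*1*22)*7 = -3*22*7 = -66*7 = -462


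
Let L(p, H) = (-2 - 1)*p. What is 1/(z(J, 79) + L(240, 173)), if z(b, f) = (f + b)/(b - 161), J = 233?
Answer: -3/2147 ≈ -0.0013973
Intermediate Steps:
L(p, H) = -3*p
z(b, f) = (b + f)/(-161 + b)
1/(z(J, 79) + L(240, 173)) = 1/((233 + 79)/(-161 + 233) - 3*240) = 1/(312/72 - 720) = 1/((1/72)*312 - 720) = 1/(13/3 - 720) = 1/(-2147/3) = -3/2147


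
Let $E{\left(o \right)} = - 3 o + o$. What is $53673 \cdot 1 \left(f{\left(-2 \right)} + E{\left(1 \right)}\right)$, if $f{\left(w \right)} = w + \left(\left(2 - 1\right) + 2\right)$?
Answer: $-53673$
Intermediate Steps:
$f{\left(w \right)} = 3 + w$ ($f{\left(w \right)} = w + \left(1 + 2\right) = w + 3 = 3 + w$)
$E{\left(o \right)} = - 2 o$
$53673 \cdot 1 \left(f{\left(-2 \right)} + E{\left(1 \right)}\right) = 53673 \cdot 1 \left(\left(3 - 2\right) - 2\right) = 53673 \cdot 1 \left(1 - 2\right) = 53673 \cdot 1 \left(-1\right) = 53673 \left(-1\right) = -53673$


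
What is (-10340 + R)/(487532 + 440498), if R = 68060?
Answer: 5772/92803 ≈ 0.062196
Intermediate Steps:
(-10340 + R)/(487532 + 440498) = (-10340 + 68060)/(487532 + 440498) = 57720/928030 = 57720*(1/928030) = 5772/92803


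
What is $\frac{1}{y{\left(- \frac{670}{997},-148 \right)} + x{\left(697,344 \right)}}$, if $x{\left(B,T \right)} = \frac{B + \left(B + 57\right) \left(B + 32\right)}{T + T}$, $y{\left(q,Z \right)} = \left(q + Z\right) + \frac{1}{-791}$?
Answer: $\frac{542575376}{353364660657} \approx 0.0015355$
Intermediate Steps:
$y{\left(q,Z \right)} = - \frac{1}{791} + Z + q$ ($y{\left(q,Z \right)} = \left(Z + q\right) - \frac{1}{791} = - \frac{1}{791} + Z + q$)
$x{\left(B,T \right)} = \frac{B + \left(32 + B\right) \left(57 + B\right)}{2 T}$ ($x{\left(B,T \right)} = \frac{B + \left(57 + B\right) \left(32 + B\right)}{2 T} = \left(B + \left(32 + B\right) \left(57 + B\right)\right) \frac{1}{2 T} = \frac{B + \left(32 + B\right) \left(57 + B\right)}{2 T}$)
$\frac{1}{y{\left(- \frac{670}{997},-148 \right)} + x{\left(697,344 \right)}} = \frac{1}{\left(- \frac{1}{791} - 148 - \frac{670}{997}\right) + \frac{1824 + 697^{2} + 90 \cdot 697}{2 \cdot 344}} = \frac{1}{\left(- \frac{1}{791} - 148 - \frac{670}{997}\right) + \frac{1}{2} \cdot \frac{1}{344} \left(1824 + 485809 + 62730\right)} = \frac{1}{\left(- \frac{1}{791} - 148 - \frac{670}{997}\right) + \frac{1}{2} \cdot \frac{1}{344} \cdot 550363} = \frac{1}{- \frac{117247763}{788627} + \frac{550363}{688}} = \frac{1}{\frac{353364660657}{542575376}} = \frac{542575376}{353364660657}$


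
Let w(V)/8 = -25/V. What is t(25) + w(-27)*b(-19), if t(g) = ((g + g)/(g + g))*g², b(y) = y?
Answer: 13075/27 ≈ 484.26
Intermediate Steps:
w(V) = -200/V (w(V) = 8*(-25/V) = -200/V)
t(g) = g² (t(g) = ((2*g)/((2*g)))*g² = ((2*g)*(1/(2*g)))*g² = 1*g² = g²)
t(25) + w(-27)*b(-19) = 25² - 200/(-27)*(-19) = 625 - 200*(-1/27)*(-19) = 625 + (200/27)*(-19) = 625 - 3800/27 = 13075/27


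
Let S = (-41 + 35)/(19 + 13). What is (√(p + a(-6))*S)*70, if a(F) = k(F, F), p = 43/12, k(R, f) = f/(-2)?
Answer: -35*√237/16 ≈ -33.676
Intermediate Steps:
k(R, f) = -f/2 (k(R, f) = f*(-½) = -f/2)
p = 43/12 (p = 43*(1/12) = 43/12 ≈ 3.5833)
a(F) = -F/2
S = -3/16 (S = -6/32 = -6*1/32 = -3/16 ≈ -0.18750)
(√(p + a(-6))*S)*70 = (√(43/12 - ½*(-6))*(-3/16))*70 = (√(43/12 + 3)*(-3/16))*70 = (√(79/12)*(-3/16))*70 = ((√237/6)*(-3/16))*70 = -√237/32*70 = -35*√237/16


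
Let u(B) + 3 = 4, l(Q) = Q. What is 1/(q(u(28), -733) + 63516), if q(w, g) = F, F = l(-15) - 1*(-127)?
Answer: 1/63628 ≈ 1.5716e-5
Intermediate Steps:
u(B) = 1 (u(B) = -3 + 4 = 1)
F = 112 (F = -15 - 1*(-127) = -15 + 127 = 112)
q(w, g) = 112
1/(q(u(28), -733) + 63516) = 1/(112 + 63516) = 1/63628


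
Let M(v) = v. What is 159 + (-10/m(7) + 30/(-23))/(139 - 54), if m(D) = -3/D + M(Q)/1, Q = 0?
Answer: 186811/1173 ≈ 159.26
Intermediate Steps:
m(D) = -3/D (m(D) = -3/D + 0/1 = -3/D + 0*1 = -3/D + 0 = -3/D)
159 + (-10/m(7) + 30/(-23))/(139 - 54) = 159 + (-10/((-3/7)) + 30/(-23))/(139 - 54) = 159 + (-10/((-3*⅐)) + 30*(-1/23))/85 = 159 + (-10/(-3/7) - 30/23)/85 = 159 + (-10*(-7/3) - 30/23)/85 = 159 + (70/3 - 30/23)/85 = 159 + (1/85)*(1520/69) = 159 + 304/1173 = 186811/1173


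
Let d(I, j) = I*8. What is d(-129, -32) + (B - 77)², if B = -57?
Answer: 16924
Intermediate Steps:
d(I, j) = 8*I
d(-129, -32) + (B - 77)² = 8*(-129) + (-57 - 77)² = -1032 + (-134)² = -1032 + 17956 = 16924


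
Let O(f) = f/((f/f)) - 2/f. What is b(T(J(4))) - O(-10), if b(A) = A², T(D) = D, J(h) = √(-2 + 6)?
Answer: 69/5 ≈ 13.800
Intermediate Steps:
J(h) = 2 (J(h) = √4 = 2)
O(f) = f - 2/f (O(f) = f/1 - 2/f = f*1 - 2/f = f - 2/f)
b(T(J(4))) - O(-10) = 2² - (-10 - 2/(-10)) = 4 - (-10 - 2*(-⅒)) = 4 - (-10 + ⅕) = 4 - 1*(-49/5) = 4 + 49/5 = 69/5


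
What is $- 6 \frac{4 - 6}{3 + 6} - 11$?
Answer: $- \frac{29}{3} \approx -9.6667$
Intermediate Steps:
$- 6 \frac{4 - 6}{3 + 6} - 11 = - 6 \left(- \frac{2}{9}\right) - 11 = - 6 \left(\left(-2\right) \frac{1}{9}\right) - 11 = \left(-6\right) \left(- \frac{2}{9}\right) - 11 = \frac{4}{3} - 11 = - \frac{29}{3}$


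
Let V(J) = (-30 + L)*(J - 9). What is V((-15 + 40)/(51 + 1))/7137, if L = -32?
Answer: 13733/185562 ≈ 0.074008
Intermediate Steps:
V(J) = 558 - 62*J (V(J) = (-30 - 32)*(J - 9) = -62*(-9 + J) = 558 - 62*J)
V((-15 + 40)/(51 + 1))/7137 = (558 - 62*(-15 + 40)/(51 + 1))/7137 = (558 - 1550/52)*(1/7137) = (558 - 62*25/52)*(1/7137) = (558 - 775/26)*(1/7137) = (13733/26)*(1/7137) = 13733/185562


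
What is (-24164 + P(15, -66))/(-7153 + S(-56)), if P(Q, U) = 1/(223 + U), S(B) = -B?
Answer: 3793747/1114229 ≈ 3.4048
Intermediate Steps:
(-24164 + P(15, -66))/(-7153 + S(-56)) = (-24164 + 1/(223 - 66))/(-7153 - 1*(-56)) = (-24164 + 1/157)/(-7153 + 56) = (-24164 + 1/157)/(-7097) = -3793747/157*(-1/7097) = 3793747/1114229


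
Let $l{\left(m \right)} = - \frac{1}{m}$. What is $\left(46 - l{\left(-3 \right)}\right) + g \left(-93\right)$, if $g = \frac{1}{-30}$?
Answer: $\frac{1463}{30} \approx 48.767$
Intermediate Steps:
$g = - \frac{1}{30} \approx -0.033333$
$\left(46 - l{\left(-3 \right)}\right) + g \left(-93\right) = \left(46 - - \frac{1}{-3}\right) - - \frac{31}{10} = \left(46 - \left(-1\right) \left(- \frac{1}{3}\right)\right) + \frac{31}{10} = \left(46 - \frac{1}{3}\right) + \frac{31}{10} = \frac{137}{3} + \frac{31}{10} = \frac{1463}{30}$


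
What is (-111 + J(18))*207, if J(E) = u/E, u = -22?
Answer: -23230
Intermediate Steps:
J(E) = -22/E
(-111 + J(18))*207 = (-111 - 22/18)*207 = (-111 - 22*1/18)*207 = (-111 - 11/9)*207 = -1010/9*207 = -23230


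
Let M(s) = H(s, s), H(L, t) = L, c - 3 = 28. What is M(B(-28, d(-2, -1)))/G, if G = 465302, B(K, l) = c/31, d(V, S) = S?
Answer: 1/465302 ≈ 2.1491e-6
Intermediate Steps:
c = 31 (c = 3 + 28 = 31)
B(K, l) = 1 (B(K, l) = 31/31 = 31*(1/31) = 1)
M(s) = s
M(B(-28, d(-2, -1)))/G = 1/465302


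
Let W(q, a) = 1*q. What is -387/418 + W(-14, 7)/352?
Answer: -3229/3344 ≈ -0.96561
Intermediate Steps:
W(q, a) = q
-387/418 + W(-14, 7)/352 = -387/418 - 14/352 = -387*1/418 - 14*1/352 = -387/418 - 7/176 = -3229/3344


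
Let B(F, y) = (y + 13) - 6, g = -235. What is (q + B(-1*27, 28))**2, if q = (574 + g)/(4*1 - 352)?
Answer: 15578809/13456 ≈ 1157.8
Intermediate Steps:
B(F, y) = 7 + y (B(F, y) = (13 + y) - 6 = 7 + y)
q = -113/116 (q = (574 - 235)/(4*1 - 352) = 339/(4 - 352) = 339/(-348) = 339*(-1/348) = -113/116 ≈ -0.97414)
(q + B(-1*27, 28))**2 = (-113/116 + (7 + 28))**2 = (-113/116 + 35)**2 = (3947/116)**2 = 15578809/13456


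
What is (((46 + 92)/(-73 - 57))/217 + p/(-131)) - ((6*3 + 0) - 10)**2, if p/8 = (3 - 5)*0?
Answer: -902789/14105 ≈ -64.005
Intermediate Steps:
p = 0 (p = 8*((3 - 5)*0) = 8*(-2*0) = 8*0 = 0)
(((46 + 92)/(-73 - 57))/217 + p/(-131)) - ((6*3 + 0) - 10)**2 = (((46 + 92)/(-73 - 57))/217 + 0/(-131)) - ((6*3 + 0) - 10)**2 = ((138/(-130))*(1/217) + 0*(-1/131)) - ((18 + 0) - 10)**2 = ((138*(-1/130))*(1/217) + 0) - (18 - 10)**2 = (-69/65*1/217 + 0) - 1*8**2 = (-69/14105 + 0) - 1*64 = -69/14105 - 64 = -902789/14105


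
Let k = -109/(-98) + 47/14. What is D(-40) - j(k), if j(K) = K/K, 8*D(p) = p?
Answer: -6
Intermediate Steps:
D(p) = p/8
k = 219/49 (k = -109*(-1/98) + 47*(1/14) = 109/98 + 47/14 = 219/49 ≈ 4.4694)
j(K) = 1
D(-40) - j(k) = (⅛)*(-40) - 1*1 = -5 - 1 = -6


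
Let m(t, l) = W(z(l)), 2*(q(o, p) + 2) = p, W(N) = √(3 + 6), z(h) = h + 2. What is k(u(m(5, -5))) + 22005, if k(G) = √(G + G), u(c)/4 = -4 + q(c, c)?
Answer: 22005 + 6*I ≈ 22005.0 + 6.0*I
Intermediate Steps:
z(h) = 2 + h
W(N) = 3 (W(N) = √9 = 3)
q(o, p) = -2 + p/2
m(t, l) = 3
u(c) = -24 + 2*c (u(c) = 4*(-4 + (-2 + c/2)) = 4*(-6 + c/2) = -24 + 2*c)
k(G) = √2*√G (k(G) = √(2*G) = √2*√G)
k(u(m(5, -5))) + 22005 = √2*√(-24 + 2*3) + 22005 = √2*√(-24 + 6) + 22005 = √2*√(-18) + 22005 = √2*(3*I*√2) + 22005 = 6*I + 22005 = 22005 + 6*I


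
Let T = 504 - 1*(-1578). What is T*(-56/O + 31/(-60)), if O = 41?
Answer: -1606957/410 ≈ -3919.4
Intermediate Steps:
T = 2082 (T = 504 + 1578 = 2082)
T*(-56/O + 31/(-60)) = 2082*(-56/41 + 31/(-60)) = 2082*(-56*1/41 + 31*(-1/60)) = 2082*(-56/41 - 31/60) = 2082*(-4631/2460) = -1606957/410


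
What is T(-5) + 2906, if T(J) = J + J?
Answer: 2896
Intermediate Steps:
T(J) = 2*J
T(-5) + 2906 = 2*(-5) + 2906 = -10 + 2906 = 2896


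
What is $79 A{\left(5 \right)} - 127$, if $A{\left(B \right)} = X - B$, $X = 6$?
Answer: $-48$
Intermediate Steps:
$A{\left(B \right)} = 6 - B$
$79 A{\left(5 \right)} - 127 = 79 \left(6 - 5\right) - 127 = 79 \cdot 1 - 127 = 79 - 127 = -48$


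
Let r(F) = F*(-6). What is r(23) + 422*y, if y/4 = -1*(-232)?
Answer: 391478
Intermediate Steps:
r(F) = -6*F
y = 928 (y = 4*(-1*(-232)) = 4*232 = 928)
r(23) + 422*y = -6*23 + 422*928 = -138 + 391616 = 391478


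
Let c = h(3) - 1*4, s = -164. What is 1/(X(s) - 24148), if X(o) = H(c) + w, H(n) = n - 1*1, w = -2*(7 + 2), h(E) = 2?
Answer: -1/24169 ≈ -4.1375e-5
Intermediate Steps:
w = -18 (w = -2*9 = -18)
c = -2 (c = 2 - 1*4 = 2 - 4 = -2)
H(n) = -1 + n (H(n) = n - 1 = -1 + n)
X(o) = -21 (X(o) = (-1 - 2) - 18 = -3 - 18 = -21)
1/(X(s) - 24148) = 1/(-21 - 24148) = 1/(-24169) = -1/24169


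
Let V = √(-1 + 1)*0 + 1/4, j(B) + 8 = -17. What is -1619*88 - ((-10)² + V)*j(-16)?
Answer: -559863/4 ≈ -1.3997e+5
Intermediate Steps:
j(B) = -25 (j(B) = -8 - 17 = -25)
V = ¼ (V = √0*0 + ¼ = 0*0 + ¼ = 0 + ¼ = ¼ ≈ 0.25000)
-1619*88 - ((-10)² + V)*j(-16) = -1619*88 - ((-10)² + ¼)*(-25) = -142472 - (100 + ¼)*(-25) = -142472 - 401*(-25)/4 = -142472 - 1*(-10025/4) = -142472 + 10025/4 = -559863/4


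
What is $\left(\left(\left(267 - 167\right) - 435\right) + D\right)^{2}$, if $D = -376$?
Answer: $505521$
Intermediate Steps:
$\left(\left(\left(267 - 167\right) - 435\right) + D\right)^{2} = \left(\left(\left(267 - 167\right) - 435\right) - 376\right)^{2} = \left(\left(100 - 435\right) - 376\right)^{2} = \left(-335 - 376\right)^{2} = \left(-711\right)^{2} = 505521$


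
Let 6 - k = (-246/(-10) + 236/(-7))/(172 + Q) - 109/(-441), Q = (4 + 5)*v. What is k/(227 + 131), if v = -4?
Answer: 1745257/107357040 ≈ 0.016257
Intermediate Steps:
Q = -36 (Q = (4 + 5)*(-4) = 9*(-4) = -36)
k = 1745257/299880 (k = 6 - ((-246/(-10) + 236/(-7))/(172 - 36) - 109/(-441)) = 6 - ((-246*(-⅒) + 236*(-⅐))/136 - 109*(-1/441)) = 6 - ((123/5 - 236/7)*(1/136) + 109/441) = 6 - (-319/35*1/136 + 109/441) = 6 - (-319/4760 + 109/441) = 6 - 1*54023/299880 = 6 - 54023/299880 = 1745257/299880 ≈ 5.8199)
k/(227 + 131) = 1745257/(299880*(227 + 131)) = (1745257/299880)/358 = (1745257/299880)*(1/358) = 1745257/107357040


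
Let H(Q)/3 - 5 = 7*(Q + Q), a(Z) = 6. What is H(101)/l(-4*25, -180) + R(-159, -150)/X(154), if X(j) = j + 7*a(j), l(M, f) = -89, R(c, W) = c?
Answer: -848523/17444 ≈ -48.643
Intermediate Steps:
H(Q) = 15 + 42*Q (H(Q) = 15 + 3*(7*(Q + Q)) = 15 + 3*(7*(2*Q)) = 15 + 3*(14*Q) = 15 + 42*Q)
X(j) = 42 + j (X(j) = j + 7*6 = j + 42 = 42 + j)
H(101)/l(-4*25, -180) + R(-159, -150)/X(154) = (15 + 42*101)/(-89) - 159/(42 + 154) = (15 + 4242)*(-1/89) - 159/196 = 4257*(-1/89) - 159*1/196 = -4257/89 - 159/196 = -848523/17444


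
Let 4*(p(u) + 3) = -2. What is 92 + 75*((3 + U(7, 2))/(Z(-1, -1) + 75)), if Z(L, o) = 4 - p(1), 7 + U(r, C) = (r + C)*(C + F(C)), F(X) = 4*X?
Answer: 1872/11 ≈ 170.18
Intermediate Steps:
p(u) = -7/2 (p(u) = -3 + (¼)*(-2) = -3 - ½ = -7/2)
U(r, C) = -7 + 5*C*(C + r) (U(r, C) = -7 + (r + C)*(C + 4*C) = -7 + (C + r)*(5*C) = -7 + 5*C*(C + r))
Z(L, o) = 15/2 (Z(L, o) = 4 - 1*(-7/2) = 4 + 7/2 = 15/2)
92 + 75*((3 + U(7, 2))/(Z(-1, -1) + 75)) = 92 + 75*((3 + (-7 + 5*2² + 5*2*7))/(15/2 + 75)) = 92 + 75*((3 + (-7 + 5*4 + 70))/(165/2)) = 92 + 75*((3 + (-7 + 20 + 70))*(2/165)) = 92 + 75*((3 + 83)*(2/165)) = 92 + 75*(86*(2/165)) = 92 + 75*(172/165) = 92 + 860/11 = 1872/11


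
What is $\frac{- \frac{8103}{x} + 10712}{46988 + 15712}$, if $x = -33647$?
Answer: $\frac{32766797}{191787900} \approx 0.17085$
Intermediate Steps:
$\frac{- \frac{8103}{x} + 10712}{46988 + 15712} = \frac{- \frac{8103}{-33647} + 10712}{46988 + 15712} = \frac{\left(-8103\right) \left(- \frac{1}{33647}\right) + 10712}{62700} = \left(\frac{8103}{33647} + 10712\right) \frac{1}{62700} = \frac{360434767}{33647} \cdot \frac{1}{62700} = \frac{32766797}{191787900}$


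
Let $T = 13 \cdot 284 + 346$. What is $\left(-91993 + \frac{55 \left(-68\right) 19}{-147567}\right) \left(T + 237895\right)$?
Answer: $- \frac{3284254983963943}{147567} \approx -2.2256 \cdot 10^{10}$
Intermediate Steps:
$T = 4038$ ($T = 3692 + 346 = 4038$)
$\left(-91993 + \frac{55 \left(-68\right) 19}{-147567}\right) \left(T + 237895\right) = \left(-91993 + \frac{55 \left(-68\right) 19}{-147567}\right) \left(4038 + 237895\right) = \left(-91993 + \left(-3740\right) 19 \left(- \frac{1}{147567}\right)\right) 241933 = \left(-91993 - - \frac{71060}{147567}\right) 241933 = \left(-91993 + \frac{71060}{147567}\right) 241933 = \left(- \frac{13575059971}{147567}\right) 241933 = - \frac{3284254983963943}{147567}$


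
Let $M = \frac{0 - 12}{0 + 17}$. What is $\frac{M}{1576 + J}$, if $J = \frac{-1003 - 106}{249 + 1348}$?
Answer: $- \frac{19164}{42767971} \approx -0.00044809$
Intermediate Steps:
$J = - \frac{1109}{1597} \approx -0.69443$
$M = - \frac{12}{17} \approx -0.70588$
$\frac{M}{1576 + J} = \frac{1}{1576 - \frac{1109}{1597}} \left(- \frac{12}{17}\right) = \frac{1}{\frac{2515763}{1597}} \left(- \frac{12}{17}\right) = \frac{1597}{2515763} \left(- \frac{12}{17}\right) = - \frac{19164}{42767971}$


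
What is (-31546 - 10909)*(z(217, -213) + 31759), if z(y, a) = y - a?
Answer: -1366583995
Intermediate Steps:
(-31546 - 10909)*(z(217, -213) + 31759) = (-31546 - 10909)*((217 - 1*(-213)) + 31759) = -42455*((217 + 213) + 31759) = -42455*(430 + 31759) = -42455*32189 = -1366583995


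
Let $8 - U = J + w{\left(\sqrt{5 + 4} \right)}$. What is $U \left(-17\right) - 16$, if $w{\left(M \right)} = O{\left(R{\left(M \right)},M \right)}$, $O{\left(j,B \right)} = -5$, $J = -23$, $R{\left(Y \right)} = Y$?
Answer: $-628$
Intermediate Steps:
$w{\left(M \right)} = -5$
$U = 36$ ($U = 8 - \left(-23 - 5\right) = 8 - -28 = 8 + 28 = 36$)
$U \left(-17\right) - 16 = 36 \left(-17\right) - 16 = -612 - 16 = -628$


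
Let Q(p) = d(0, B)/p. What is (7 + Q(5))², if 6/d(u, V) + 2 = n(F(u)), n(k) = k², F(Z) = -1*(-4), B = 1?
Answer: 61504/1225 ≈ 50.207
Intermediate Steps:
F(Z) = 4
d(u, V) = 3/7 (d(u, V) = 6/(-2 + 4²) = 6/(-2 + 16) = 6/14 = 6*(1/14) = 3/7)
Q(p) = 3/(7*p)
(7 + Q(5))² = (7 + (3/7)/5)² = (7 + (3/7)*(⅕))² = (7 + 3/35)² = (248/35)² = 61504/1225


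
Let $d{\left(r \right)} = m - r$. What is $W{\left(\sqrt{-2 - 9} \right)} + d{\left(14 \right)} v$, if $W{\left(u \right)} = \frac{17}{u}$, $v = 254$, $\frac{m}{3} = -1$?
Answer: $-4318 - \frac{17 i \sqrt{11}}{11} \approx -4318.0 - 5.1257 i$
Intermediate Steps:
$m = -3$ ($m = 3 \left(-1\right) = -3$)
$d{\left(r \right)} = -3 - r$
$W{\left(\sqrt{-2 - 9} \right)} + d{\left(14 \right)} v = \frac{17}{\sqrt{-2 - 9}} + \left(-3 - 14\right) 254 = \frac{17}{\sqrt{-11}} + \left(-3 - 14\right) 254 = \frac{17}{i \sqrt{11}} - 4318 = 17 \left(- \frac{i \sqrt{11}}{11}\right) - 4318 = - \frac{17 i \sqrt{11}}{11} - 4318 = -4318 - \frac{17 i \sqrt{11}}{11}$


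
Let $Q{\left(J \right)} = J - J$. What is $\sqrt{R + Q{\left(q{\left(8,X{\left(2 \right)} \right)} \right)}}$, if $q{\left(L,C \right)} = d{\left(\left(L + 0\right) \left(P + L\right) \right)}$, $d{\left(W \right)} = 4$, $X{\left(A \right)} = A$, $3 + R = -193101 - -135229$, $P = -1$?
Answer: $5 i \sqrt{2315} \approx 240.57 i$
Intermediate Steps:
$R = -57875$ ($R = -3 - 57872 = -57875$)
$q{\left(L,C \right)} = 4$
$Q{\left(J \right)} = 0$
$\sqrt{R + Q{\left(q{\left(8,X{\left(2 \right)} \right)} \right)}} = \sqrt{-57875 + 0} = \sqrt{-57875} = 5 i \sqrt{2315}$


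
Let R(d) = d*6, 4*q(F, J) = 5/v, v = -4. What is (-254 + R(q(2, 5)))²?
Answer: 4190209/64 ≈ 65472.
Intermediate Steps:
q(F, J) = -5/16 (q(F, J) = (5/(-4))/4 = (5*(-¼))/4 = (¼)*(-5/4) = -5/16)
R(d) = 6*d
(-254 + R(q(2, 5)))² = (-254 + 6*(-5/16))² = (-254 - 15/8)² = (-2047/8)² = 4190209/64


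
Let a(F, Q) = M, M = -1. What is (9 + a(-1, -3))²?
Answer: 64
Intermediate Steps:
a(F, Q) = -1
(9 + a(-1, -3))² = (9 - 1)² = 8² = 64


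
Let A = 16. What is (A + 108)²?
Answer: 15376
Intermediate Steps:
(A + 108)² = (16 + 108)² = 124² = 15376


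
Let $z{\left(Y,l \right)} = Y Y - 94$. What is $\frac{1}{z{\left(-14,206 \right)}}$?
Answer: $\frac{1}{102} \approx 0.0098039$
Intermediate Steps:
$z{\left(Y,l \right)} = -94 + Y^{2}$ ($z{\left(Y,l \right)} = Y^{2} - 94 = -94 + Y^{2}$)
$\frac{1}{z{\left(-14,206 \right)}} = \frac{1}{-94 + \left(-14\right)^{2}} = \frac{1}{-94 + 196} = \frac{1}{102}$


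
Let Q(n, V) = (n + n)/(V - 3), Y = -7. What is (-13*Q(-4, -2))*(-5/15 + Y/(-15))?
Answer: -208/75 ≈ -2.7733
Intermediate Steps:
Q(n, V) = 2*n/(-3 + V) (Q(n, V) = (2*n)/(-3 + V) = 2*n/(-3 + V))
(-13*Q(-4, -2))*(-5/15 + Y/(-15)) = (-26*(-4)/(-3 - 2))*(-5/15 - 7/(-15)) = (-26*(-4)/(-5))*(-5*1/15 - 7*(-1/15)) = (-26*(-4)*(-1)/5)*(-⅓ + 7/15) = -13*8/5*(2/15) = -104/5*2/15 = -208/75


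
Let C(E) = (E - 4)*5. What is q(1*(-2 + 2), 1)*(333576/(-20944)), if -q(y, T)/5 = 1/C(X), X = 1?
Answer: -13899/2618 ≈ -5.3090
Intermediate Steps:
C(E) = -20 + 5*E (C(E) = (-4 + E)*5 = -20 + 5*E)
q(y, T) = 1/3 (q(y, T) = -5/(-20 + 5*1) = -5/(-20 + 5) = -5/(-15) = -5*(-1/15) = 1/3)
q(1*(-2 + 2), 1)*(333576/(-20944)) = (333576/(-20944))/3 = (333576*(-1/20944))/3 = (1/3)*(-41697/2618) = -13899/2618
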